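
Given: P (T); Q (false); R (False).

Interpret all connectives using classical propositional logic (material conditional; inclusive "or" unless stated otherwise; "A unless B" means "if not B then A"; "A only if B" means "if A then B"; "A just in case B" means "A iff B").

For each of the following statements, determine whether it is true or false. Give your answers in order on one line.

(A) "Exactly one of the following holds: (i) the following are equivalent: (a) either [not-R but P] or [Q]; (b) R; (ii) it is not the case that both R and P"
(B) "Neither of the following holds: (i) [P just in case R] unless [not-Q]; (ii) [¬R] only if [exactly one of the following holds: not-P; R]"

(A) T / (B) F

(A): Parsed as (((not R and P) or Q) iff R) xor (R nand P)

not R = not False = True
not R and P = True and True = True
(not R and P) or Q = True or False = True
((not R and P) or Q) iff R = True iff False = False
R nand P = False nand True = True
(((not R and P) or Q) iff R) xor (R nand P) = False xor True = True
Hence (A) is true.

(B): In symbols: ((P iff R) or not Q) nor (not R -> (not P xor R))

P iff R = True iff False = False
not Q = not False = True
(P iff R) or not Q = False or True = True
not R = not False = True
not P = not True = False
not P xor R = False xor False = False
not R -> (not P xor R) = True -> False = False
((P iff R) or not Q) nor (not R -> (not P xor R)) = True nor False = False
So (B) is false.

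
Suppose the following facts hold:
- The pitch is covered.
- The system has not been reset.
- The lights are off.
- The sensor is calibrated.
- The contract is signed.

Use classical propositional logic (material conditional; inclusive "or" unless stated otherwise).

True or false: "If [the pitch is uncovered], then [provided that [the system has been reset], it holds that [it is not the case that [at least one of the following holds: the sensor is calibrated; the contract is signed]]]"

Let P = "the pitch is covered" (True), Q = "the system has been reset" (False), S = "the sensor is calibrated" (True), U = "the contract is signed" (True).
In symbols: not P -> (Q -> not (S or U))

not P = not True = False
S or U = True or True = True
not (S or U) = not True = False
Q -> not (S or U) = False -> False = True
not P -> (Q -> not (S or U)) = False -> True = True

True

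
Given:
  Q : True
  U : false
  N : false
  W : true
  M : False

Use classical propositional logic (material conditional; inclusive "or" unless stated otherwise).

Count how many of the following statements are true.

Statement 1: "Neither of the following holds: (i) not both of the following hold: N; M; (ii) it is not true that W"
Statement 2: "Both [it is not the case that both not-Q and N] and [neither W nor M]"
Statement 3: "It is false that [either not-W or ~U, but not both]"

Statement 1: This is (N nand M) nor ~W.

N nand M = F nand F = T
~W = ~T = F
(N nand M) nor ~W = T nor F = F
Hence Statement 1 is false.

Statement 2: Parsed as (~Q nand N) & (W nor M)

~Q = ~T = F
~Q nand N = F nand F = T
W nor M = T nor F = F
(~Q nand N) & (W nor M) = T & F = F
Thus Statement 2 is false.

Statement 3: Parsed as ~(~W xor ~U)

~W = ~T = F
~U = ~F = T
~W xor ~U = F xor T = T
~(~W xor ~U) = ~T = F
So Statement 3 is false.

True statements: 0 (none).

0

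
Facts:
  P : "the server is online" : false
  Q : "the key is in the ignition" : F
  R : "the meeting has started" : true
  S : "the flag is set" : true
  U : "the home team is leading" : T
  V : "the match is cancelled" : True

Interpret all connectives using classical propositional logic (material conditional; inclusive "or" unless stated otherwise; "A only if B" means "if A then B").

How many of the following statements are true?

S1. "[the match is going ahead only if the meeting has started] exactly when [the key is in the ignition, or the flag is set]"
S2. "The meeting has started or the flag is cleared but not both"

2

S1: Formalization: (not V -> R) iff (Q or S)

not V = not True = False
not V -> R = False -> True = True
Q or S = False or True = True
(not V -> R) iff (Q or S) = True iff True = True
Hence S1 is true.

S2: Formalization: R xor not S

not S = not True = False
R xor not S = True xor False = True
So S2 is true.

True statements: 2 (S1, S2).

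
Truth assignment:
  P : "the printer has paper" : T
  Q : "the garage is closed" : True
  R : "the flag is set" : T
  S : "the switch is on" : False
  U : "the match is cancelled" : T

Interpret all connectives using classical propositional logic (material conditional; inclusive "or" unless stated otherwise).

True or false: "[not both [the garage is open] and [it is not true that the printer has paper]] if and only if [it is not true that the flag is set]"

Values: Q=T, P=T, R=T.
Formalization: (~Q nand ~P) <-> ~R

~Q = ~T = F
~P = ~T = F
~Q nand ~P = F nand F = T
~R = ~T = F
(~Q nand ~P) <-> ~R = T <-> F = F

False.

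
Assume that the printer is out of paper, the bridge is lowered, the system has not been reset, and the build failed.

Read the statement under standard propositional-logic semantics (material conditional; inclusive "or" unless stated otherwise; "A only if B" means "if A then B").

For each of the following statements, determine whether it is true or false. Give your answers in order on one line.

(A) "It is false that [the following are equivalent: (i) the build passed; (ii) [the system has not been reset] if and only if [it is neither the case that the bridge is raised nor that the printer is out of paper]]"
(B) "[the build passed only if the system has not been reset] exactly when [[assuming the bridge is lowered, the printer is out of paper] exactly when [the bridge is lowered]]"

(A) False; (B) True

Let S = "the build passed" (False), R = "the system has been reset" (False), Q = "the bridge is raised" (False), P = "the printer has paper" (False).

(A): This is not (S iff (not R iff (Q nor not P))).

not R = not False = True
not P = not False = True
Q nor not P = False nor True = False
not R iff (Q nor not P) = True iff False = False
S iff (not R iff (Q nor not P)) = False iff False = True
not (S iff (not R iff (Q nor not P))) = not True = False
Hence (A) is false.

(B): Formalization: (S -> not R) iff ((not Q -> not P) iff not Q)

not R = not False = True
S -> not R = False -> True = True
not Q = not False = True
not P = not False = True
not Q -> not P = True -> True = True
not Q = not False = True
(not Q -> not P) iff not Q = True iff True = True
(S -> not R) iff ((not Q -> not P) iff not Q) = True iff True = True
Hence (B) is true.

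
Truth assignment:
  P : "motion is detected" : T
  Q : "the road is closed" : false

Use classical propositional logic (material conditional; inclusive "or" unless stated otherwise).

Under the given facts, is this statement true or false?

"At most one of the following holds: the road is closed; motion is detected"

This is Q nand P.

Q nand P = F nand T = T

True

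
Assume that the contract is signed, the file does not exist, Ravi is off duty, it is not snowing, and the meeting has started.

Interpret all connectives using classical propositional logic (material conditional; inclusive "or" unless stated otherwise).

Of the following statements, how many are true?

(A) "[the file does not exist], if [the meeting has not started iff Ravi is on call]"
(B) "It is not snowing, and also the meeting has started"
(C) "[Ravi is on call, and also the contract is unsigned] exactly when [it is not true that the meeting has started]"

3

Let U = "the meeting has started" (T), R = "Ravi is on call" (F), Q = "the file exists" (F), S = "it is snowing" (F), P = "the contract is signed" (T).

(A): This is (¬U ↔ R) → ¬Q.

¬U = ¬T = F
¬U ↔ R = F ↔ F = T
¬Q = ¬F = T
(¬U ↔ R) → ¬Q = T → T = T
Thus (A) is true.

(B): This is ¬S ∧ U.

¬S = ¬F = T
¬S ∧ U = T ∧ T = T
So (B) is true.

(C): This is (R ∧ ¬P) ↔ ¬U.

¬P = ¬T = F
R ∧ ¬P = F ∧ F = F
¬U = ¬T = F
(R ∧ ¬P) ↔ ¬U = F ↔ F = T
So (C) is true.

3 of the 3 statements are true.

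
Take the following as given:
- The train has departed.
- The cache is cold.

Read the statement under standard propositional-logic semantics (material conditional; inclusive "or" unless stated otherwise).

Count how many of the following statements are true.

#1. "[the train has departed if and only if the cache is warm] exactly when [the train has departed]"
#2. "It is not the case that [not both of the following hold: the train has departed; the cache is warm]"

Let P = "the train has departed" (T), Q = "the cache is warm" (F).

#1: Formalization: (P ↔ Q) ↔ P

P ↔ Q = T ↔ F = F
(P ↔ Q) ↔ P = F ↔ T = F
Thus #1 is false.

#2: Parsed as ¬(P ↑ Q)

P ↑ Q = T ↑ F = T
¬(P ↑ Q) = ¬T = F
Thus #2 is false.

Count: 0.

0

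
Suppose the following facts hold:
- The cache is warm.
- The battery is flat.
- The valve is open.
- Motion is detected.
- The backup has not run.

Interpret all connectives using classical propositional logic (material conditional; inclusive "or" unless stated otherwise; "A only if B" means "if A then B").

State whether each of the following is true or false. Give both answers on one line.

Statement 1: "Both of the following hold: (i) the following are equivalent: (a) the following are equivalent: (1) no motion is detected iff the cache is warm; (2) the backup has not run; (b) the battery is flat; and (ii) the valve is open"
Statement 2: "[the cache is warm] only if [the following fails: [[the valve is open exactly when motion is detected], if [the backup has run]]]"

Let S = "motion is detected" (True), P = "the cache is warm" (True), U = "the backup has run" (False), Q = "the battery is charged" (False), R = "the valve is open" (True).

Statement 1: Parsed as (((not S iff P) iff not U) iff not Q) and R

not S = not True = False
not S iff P = False iff True = False
not U = not False = True
(not S iff P) iff not U = False iff True = False
not Q = not False = True
((not S iff P) iff not U) iff not Q = False iff True = False
(((not S iff P) iff not U) iff not Q) and R = False and True = False
Hence Statement 1 is false.

Statement 2: In symbols: P -> not (U -> (R iff S))

R iff S = True iff True = True
U -> (R iff S) = False -> True = True
not (U -> (R iff S)) = not True = False
P -> not (U -> (R iff S)) = True -> False = False
Hence Statement 2 is false.

Statement 1 false; Statement 2 false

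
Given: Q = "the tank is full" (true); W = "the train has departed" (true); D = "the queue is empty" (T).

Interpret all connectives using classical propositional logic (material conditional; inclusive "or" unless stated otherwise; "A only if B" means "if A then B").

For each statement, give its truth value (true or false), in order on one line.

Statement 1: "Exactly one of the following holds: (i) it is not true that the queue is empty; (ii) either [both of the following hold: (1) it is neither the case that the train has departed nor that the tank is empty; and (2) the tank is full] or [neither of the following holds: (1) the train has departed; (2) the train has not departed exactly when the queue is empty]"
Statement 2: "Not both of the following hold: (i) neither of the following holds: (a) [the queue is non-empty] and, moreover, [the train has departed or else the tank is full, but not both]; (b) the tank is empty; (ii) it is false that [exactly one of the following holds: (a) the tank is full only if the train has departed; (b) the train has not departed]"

Statement 1: This is ~D xor (((W nor ~Q) & Q) | (W nor (~W <-> D))).

~D = ~T = F
~Q = ~T = F
W nor ~Q = T nor F = F
(W nor ~Q) & Q = F & T = F
~W = ~T = F
~W <-> D = F <-> T = F
W nor (~W <-> D) = T nor F = F
((W nor ~Q) & Q) | (W nor (~W <-> D)) = F | F = F
~D xor (((W nor ~Q) & Q) | (W nor (~W <-> D))) = F xor F = F
So Statement 1 is false.

Statement 2: Formalization: ((~D & (W xor Q)) nor ~Q) nand ~((Q -> W) xor ~W)

~D = ~T = F
W xor Q = T xor T = F
~D & (W xor Q) = F & F = F
~Q = ~T = F
(~D & (W xor Q)) nor ~Q = F nor F = T
Q -> W = T -> T = T
~W = ~T = F
(Q -> W) xor ~W = T xor F = T
~((Q -> W) xor ~W) = ~T = F
((~D & (W xor Q)) nor ~Q) nand ~((Q -> W) xor ~W) = T nand F = T
Thus Statement 2 is true.

Statement 1 false / Statement 2 true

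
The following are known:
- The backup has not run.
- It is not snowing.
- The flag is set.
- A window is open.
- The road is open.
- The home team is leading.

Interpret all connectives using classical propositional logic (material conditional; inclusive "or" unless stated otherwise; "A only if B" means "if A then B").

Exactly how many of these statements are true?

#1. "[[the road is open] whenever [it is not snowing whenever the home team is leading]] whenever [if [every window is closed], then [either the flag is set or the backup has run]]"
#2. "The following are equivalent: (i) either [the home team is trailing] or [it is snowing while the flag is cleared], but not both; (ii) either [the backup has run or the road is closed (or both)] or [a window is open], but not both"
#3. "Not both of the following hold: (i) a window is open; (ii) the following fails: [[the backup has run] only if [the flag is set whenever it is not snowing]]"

2

Let Q = "a window is open" (True), U = "the flag is set" (True), N = "the backup has run" (False), L = "the home team is leading" (True), P = "it is snowing" (False), R = "the road is closed" (False).

#1: Formalization: (not Q -> (U or N)) -> ((L -> not P) -> not R)

not Q = not True = False
U or N = True or False = True
not Q -> (U or N) = False -> True = True
not P = not False = True
L -> not P = True -> True = True
not R = not False = True
(L -> not P) -> not R = True -> True = True
(not Q -> (U or N)) -> ((L -> not P) -> not R) = True -> True = True
So #1 is true.

#2: Parsed as (not L xor (P and not U)) iff ((N or R) xor Q)

not L = not True = False
not U = not True = False
P and not U = False and False = False
not L xor (P and not U) = False xor False = False
N or R = False or False = False
(N or R) xor Q = False xor True = True
(not L xor (P and not U)) iff ((N or R) xor Q) = False iff True = False
So #2 is false.

#3: Formalization: Q nand not (N -> (not P -> U))

not P = not False = True
not P -> U = True -> True = True
N -> (not P -> U) = False -> True = True
not (N -> (not P -> U)) = not True = False
Q nand not (N -> (not P -> U)) = True nand False = True
Thus #3 is true.

Count: 2.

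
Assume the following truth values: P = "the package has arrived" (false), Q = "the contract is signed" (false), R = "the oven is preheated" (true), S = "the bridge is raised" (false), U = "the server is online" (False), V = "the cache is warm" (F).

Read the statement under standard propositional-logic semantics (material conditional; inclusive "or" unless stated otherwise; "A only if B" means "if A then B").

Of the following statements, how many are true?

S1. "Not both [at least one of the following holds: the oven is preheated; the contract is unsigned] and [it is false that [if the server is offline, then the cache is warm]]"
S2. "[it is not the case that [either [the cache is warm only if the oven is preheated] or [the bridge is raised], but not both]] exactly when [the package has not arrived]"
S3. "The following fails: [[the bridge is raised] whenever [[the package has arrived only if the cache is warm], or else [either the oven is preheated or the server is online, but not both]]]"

S1: Parsed as (R ∨ ¬Q) ↑ ¬(¬U → V)

¬Q = ¬F = T
R ∨ ¬Q = T ∨ T = T
¬U = ¬F = T
¬U → V = T → F = F
¬(¬U → V) = ¬F = T
(R ∨ ¬Q) ↑ ¬(¬U → V) = T ↑ T = F
Thus S1 is false.

S2: Formalization: ¬((V → R) ⊕ S) ↔ ¬P

V → R = F → T = T
(V → R) ⊕ S = T ⊕ F = T
¬((V → R) ⊕ S) = ¬T = F
¬P = ¬F = T
¬((V → R) ⊕ S) ↔ ¬P = F ↔ T = F
Thus S2 is false.

S3: Parsed as ¬(((P → V) ∨ (R ⊕ U)) → S)

P → V = F → F = T
R ⊕ U = T ⊕ F = T
(P → V) ∨ (R ⊕ U) = T ∨ T = T
((P → V) ∨ (R ⊕ U)) → S = T → F = F
¬(((P → V) ∨ (R ⊕ U)) → S) = ¬F = T
So S3 is true.

Count: 1.

1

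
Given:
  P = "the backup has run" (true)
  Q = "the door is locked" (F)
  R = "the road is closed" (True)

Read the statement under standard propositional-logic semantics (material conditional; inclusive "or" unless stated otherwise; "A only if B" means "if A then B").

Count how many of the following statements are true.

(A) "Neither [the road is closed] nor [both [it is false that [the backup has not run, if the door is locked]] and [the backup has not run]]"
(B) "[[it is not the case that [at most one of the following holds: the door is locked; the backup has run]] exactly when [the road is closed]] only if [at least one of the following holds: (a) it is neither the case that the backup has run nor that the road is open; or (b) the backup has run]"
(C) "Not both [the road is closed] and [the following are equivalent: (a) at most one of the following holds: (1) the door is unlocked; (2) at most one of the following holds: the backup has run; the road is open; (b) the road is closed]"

2

(A): Formalization: R nor (~(Q -> ~P) & ~P)

~P = ~T = F
Q -> ~P = F -> F = T
~(Q -> ~P) = ~T = F
~P = ~T = F
~(Q -> ~P) & ~P = F & F = F
R nor (~(Q -> ~P) & ~P) = T nor F = F
So (A) is false.

(B): In symbols: (~(Q nand P) <-> R) -> ((P nor ~R) | P)

Q nand P = F nand T = T
~(Q nand P) = ~T = F
~(Q nand P) <-> R = F <-> T = F
~R = ~T = F
P nor ~R = T nor F = F
(P nor ~R) | P = F | T = T
(~(Q nand P) <-> R) -> ((P nor ~R) | P) = F -> T = T
So (B) is true.

(C): In symbols: R nand ((~Q nand (P nand ~R)) <-> R)

~Q = ~F = T
~R = ~T = F
P nand ~R = T nand F = T
~Q nand (P nand ~R) = T nand T = F
(~Q nand (P nand ~R)) <-> R = F <-> T = F
R nand ((~Q nand (P nand ~R)) <-> R) = T nand F = T
So (C) is true.

Count: 2.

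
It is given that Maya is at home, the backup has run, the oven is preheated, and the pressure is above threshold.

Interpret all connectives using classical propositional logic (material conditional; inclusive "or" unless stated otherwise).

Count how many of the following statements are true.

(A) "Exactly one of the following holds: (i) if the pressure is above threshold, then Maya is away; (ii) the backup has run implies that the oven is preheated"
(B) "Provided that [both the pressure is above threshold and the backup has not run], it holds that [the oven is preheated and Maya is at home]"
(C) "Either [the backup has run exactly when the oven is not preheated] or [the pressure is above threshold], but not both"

Let S = "the pressure is above threshold" (True), P = "Maya is at home" (True), Q = "the backup has run" (True), R = "the oven is preheated" (True).

(A): Parsed as (S -> not P) xor (Q -> R)

not P = not True = False
S -> not P = True -> False = False
Q -> R = True -> True = True
(S -> not P) xor (Q -> R) = False xor True = True
So (A) is true.

(B): This is (S and not Q) -> (R and P).

not Q = not True = False
S and not Q = True and False = False
R and P = True and True = True
(S and not Q) -> (R and P) = False -> True = True
So (B) is true.

(C): This is (Q iff not R) xor S.

not R = not True = False
Q iff not R = True iff False = False
(Q iff not R) xor S = False xor True = True
Thus (C) is true.

Count: 3.

3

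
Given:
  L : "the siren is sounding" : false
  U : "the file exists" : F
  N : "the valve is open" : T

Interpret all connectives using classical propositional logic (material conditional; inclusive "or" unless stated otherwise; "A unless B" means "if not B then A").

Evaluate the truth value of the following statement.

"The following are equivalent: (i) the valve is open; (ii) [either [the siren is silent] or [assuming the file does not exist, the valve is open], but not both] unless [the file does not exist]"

Values: N=True, L=False, U=False.
This is N iff ((not L xor (not U -> N)) or not U).

not L = not False = True
not U = not False = True
not U -> N = True -> True = True
not L xor (not U -> N) = True xor True = False
not U = not False = True
(not L xor (not U -> N)) or not U = False or True = True
N iff ((not L xor (not U -> N)) or not U) = True iff True = True

True.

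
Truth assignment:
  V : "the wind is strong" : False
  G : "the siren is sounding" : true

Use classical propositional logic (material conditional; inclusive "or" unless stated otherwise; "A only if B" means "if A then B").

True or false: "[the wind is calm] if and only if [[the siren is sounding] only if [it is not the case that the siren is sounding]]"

Values: V=F, G=T.
Formalization: ~V <-> (G -> ~G)

~V = ~F = T
~G = ~T = F
G -> ~G = T -> F = F
~V <-> (G -> ~G) = T <-> F = F

The statement is false.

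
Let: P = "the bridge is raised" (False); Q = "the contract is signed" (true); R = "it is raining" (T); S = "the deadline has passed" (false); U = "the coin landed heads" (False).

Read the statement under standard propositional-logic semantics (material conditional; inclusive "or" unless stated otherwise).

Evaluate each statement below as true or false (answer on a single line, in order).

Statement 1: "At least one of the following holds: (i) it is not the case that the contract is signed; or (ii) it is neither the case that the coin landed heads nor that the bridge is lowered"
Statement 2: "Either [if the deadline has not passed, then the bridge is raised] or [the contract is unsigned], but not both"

Statement 1 false, Statement 2 false

Statement 1: This is not Q or (U nor not P).

not Q = not True = False
not P = not False = True
U nor not P = False nor True = False
not Q or (U nor not P) = False or False = False
Thus Statement 1 is false.

Statement 2: Parsed as (not S -> P) xor not Q

not S = not False = True
not S -> P = True -> False = False
not Q = not True = False
(not S -> P) xor not Q = False xor False = False
Hence Statement 2 is false.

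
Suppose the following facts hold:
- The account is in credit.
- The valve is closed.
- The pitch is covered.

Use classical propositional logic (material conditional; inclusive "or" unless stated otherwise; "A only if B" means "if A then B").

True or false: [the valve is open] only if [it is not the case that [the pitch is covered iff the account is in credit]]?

Let L = "the valve is open" (F), U = "the pitch is covered" (T), K = "the account is overdrawn" (F).
In symbols: L -> ~(U <-> ~K)

~K = ~F = T
U <-> ~K = T <-> T = T
~(U <-> ~K) = ~T = F
L -> ~(U <-> ~K) = F -> F = T

The statement is true.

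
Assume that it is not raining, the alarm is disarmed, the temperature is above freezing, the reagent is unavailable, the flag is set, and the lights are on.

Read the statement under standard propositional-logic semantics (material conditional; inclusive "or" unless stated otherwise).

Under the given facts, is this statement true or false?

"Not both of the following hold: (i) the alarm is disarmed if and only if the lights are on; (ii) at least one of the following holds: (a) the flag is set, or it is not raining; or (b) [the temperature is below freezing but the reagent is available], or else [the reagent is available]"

Let Q = "the alarm is armed" (False), V = "the lights are on" (True), U = "the flag is set" (True), P = "it is raining" (False), R = "the temperature is below freezing" (False), S = "the reagent is available" (False).
Formalization: (not Q iff V) nand ((U or not P) or ((R and S) or S))

not Q = not False = True
not Q iff V = True iff True = True
not P = not False = True
U or not P = True or True = True
R and S = False and False = False
(R and S) or S = False or False = False
(U or not P) or ((R and S) or S) = True or False = True
(not Q iff V) nand ((U or not P) or ((R and S) or S)) = True nand True = False

false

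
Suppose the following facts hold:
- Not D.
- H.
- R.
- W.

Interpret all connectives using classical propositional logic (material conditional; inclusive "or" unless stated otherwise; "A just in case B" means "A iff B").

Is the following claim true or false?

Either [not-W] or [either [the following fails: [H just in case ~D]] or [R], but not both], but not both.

This is ~W xor (~(H <-> ~D) xor R).

~W = ~T = F
~D = ~F = T
H <-> ~D = T <-> T = T
~(H <-> ~D) = ~T = F
~(H <-> ~D) xor R = F xor T = T
~W xor (~(H <-> ~D) xor R) = F xor T = T

True.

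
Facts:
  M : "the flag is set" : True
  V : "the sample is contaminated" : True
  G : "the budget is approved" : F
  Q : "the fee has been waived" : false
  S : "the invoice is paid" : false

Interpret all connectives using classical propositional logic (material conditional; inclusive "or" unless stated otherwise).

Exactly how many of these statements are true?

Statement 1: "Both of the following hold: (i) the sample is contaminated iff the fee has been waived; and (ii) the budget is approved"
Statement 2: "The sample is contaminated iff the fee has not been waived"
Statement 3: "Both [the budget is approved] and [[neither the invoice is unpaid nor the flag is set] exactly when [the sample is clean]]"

1

Statement 1: In symbols: (V <-> Q) & G

V <-> Q = T <-> F = F
(V <-> Q) & G = F & F = F
Thus Statement 1 is false.

Statement 2: This is V <-> ~Q.

~Q = ~F = T
V <-> ~Q = T <-> T = T
Hence Statement 2 is true.

Statement 3: This is G & ((~S nor M) <-> ~V).

~S = ~F = T
~S nor M = T nor T = F
~V = ~T = F
(~S nor M) <-> ~V = F <-> F = T
G & ((~S nor M) <-> ~V) = F & T = F
Thus Statement 3 is false.

True statements: 1.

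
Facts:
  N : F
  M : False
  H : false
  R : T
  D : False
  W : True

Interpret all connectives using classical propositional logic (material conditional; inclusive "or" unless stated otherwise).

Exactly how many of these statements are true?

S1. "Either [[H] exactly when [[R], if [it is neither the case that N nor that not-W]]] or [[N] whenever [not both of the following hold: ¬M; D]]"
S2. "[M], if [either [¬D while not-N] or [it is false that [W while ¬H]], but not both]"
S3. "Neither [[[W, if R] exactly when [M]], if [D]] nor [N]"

0

S1: In symbols: (H iff ((N nor not W) -> R)) or ((not M nand D) -> N)

not W = not True = False
N nor not W = False nor False = True
(N nor not W) -> R = True -> True = True
H iff ((N nor not W) -> R) = False iff True = False
not M = not False = True
not M nand D = True nand False = True
(not M nand D) -> N = True -> False = False
(H iff ((N nor not W) -> R)) or ((not M nand D) -> N) = False or False = False
So S1 is false.

S2: Formalization: ((not D and not N) xor not (W and not H)) -> M

not D = not False = True
not N = not False = True
not D and not N = True and True = True
not H = not False = True
W and not H = True and True = True
not (W and not H) = not True = False
(not D and not N) xor not (W and not H) = True xor False = True
((not D and not N) xor not (W and not H)) -> M = True -> False = False
So S2 is false.

S3: Parsed as (D -> ((R -> W) iff M)) nor N

R -> W = True -> True = True
(R -> W) iff M = True iff False = False
D -> ((R -> W) iff M) = False -> False = True
(D -> ((R -> W) iff M)) nor N = True nor False = False
Hence S3 is false.

Count: 0.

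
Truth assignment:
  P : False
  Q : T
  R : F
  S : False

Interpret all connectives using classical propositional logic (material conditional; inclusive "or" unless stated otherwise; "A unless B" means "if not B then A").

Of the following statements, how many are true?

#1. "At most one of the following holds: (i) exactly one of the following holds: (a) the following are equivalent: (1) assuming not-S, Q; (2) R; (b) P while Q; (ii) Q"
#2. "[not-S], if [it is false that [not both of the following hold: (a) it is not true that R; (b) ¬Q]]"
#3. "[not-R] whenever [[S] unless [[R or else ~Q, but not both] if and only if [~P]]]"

3

#1: This is (((¬S → Q) ↔ R) ⊕ (P ∧ Q)) ↑ Q.

¬S = ¬F = T
¬S → Q = T → T = T
(¬S → Q) ↔ R = T ↔ F = F
P ∧ Q = F ∧ T = F
((¬S → Q) ↔ R) ⊕ (P ∧ Q) = F ⊕ F = F
(((¬S → Q) ↔ R) ⊕ (P ∧ Q)) ↑ Q = F ↑ T = T
So #1 is true.

#2: In symbols: ¬(¬R ↑ ¬Q) → ¬S

¬R = ¬F = T
¬Q = ¬T = F
¬R ↑ ¬Q = T ↑ F = T
¬(¬R ↑ ¬Q) = ¬T = F
¬S = ¬F = T
¬(¬R ↑ ¬Q) → ¬S = F → T = T
Hence #2 is true.

#3: Parsed as (S ∨ ((R ⊕ ¬Q) ↔ ¬P)) → ¬R

¬Q = ¬T = F
R ⊕ ¬Q = F ⊕ F = F
¬P = ¬F = T
(R ⊕ ¬Q) ↔ ¬P = F ↔ T = F
S ∨ ((R ⊕ ¬Q) ↔ ¬P) = F ∨ F = F
¬R = ¬F = T
(S ∨ ((R ⊕ ¬Q) ↔ ¬P)) → ¬R = F → T = T
Hence #3 is true.

True statements: 3.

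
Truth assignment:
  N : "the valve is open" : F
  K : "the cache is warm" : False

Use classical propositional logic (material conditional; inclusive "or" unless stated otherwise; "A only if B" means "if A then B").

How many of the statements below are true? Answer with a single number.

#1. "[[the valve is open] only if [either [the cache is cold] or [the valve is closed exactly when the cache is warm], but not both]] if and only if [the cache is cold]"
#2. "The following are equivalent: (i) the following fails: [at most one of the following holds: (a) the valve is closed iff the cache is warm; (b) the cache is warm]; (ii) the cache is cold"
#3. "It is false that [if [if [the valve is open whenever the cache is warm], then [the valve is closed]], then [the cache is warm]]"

#1: Formalization: (N -> (~K xor (~N <-> K))) <-> ~K

~K = ~F = T
~N = ~F = T
~N <-> K = T <-> F = F
~K xor (~N <-> K) = T xor F = T
N -> (~K xor (~N <-> K)) = F -> T = T
~K = ~F = T
(N -> (~K xor (~N <-> K))) <-> ~K = T <-> T = T
Thus #1 is true.

#2: In symbols: ~((~N <-> K) nand K) <-> ~K

~N = ~F = T
~N <-> K = T <-> F = F
(~N <-> K) nand K = F nand F = T
~((~N <-> K) nand K) = ~T = F
~K = ~F = T
~((~N <-> K) nand K) <-> ~K = F <-> T = F
Hence #2 is false.

#3: This is ~(((K -> N) -> ~N) -> K).

K -> N = F -> F = T
~N = ~F = T
(K -> N) -> ~N = T -> T = T
((K -> N) -> ~N) -> K = T -> F = F
~(((K -> N) -> ~N) -> K) = ~F = T
Thus #3 is true.

True statements: 2.

2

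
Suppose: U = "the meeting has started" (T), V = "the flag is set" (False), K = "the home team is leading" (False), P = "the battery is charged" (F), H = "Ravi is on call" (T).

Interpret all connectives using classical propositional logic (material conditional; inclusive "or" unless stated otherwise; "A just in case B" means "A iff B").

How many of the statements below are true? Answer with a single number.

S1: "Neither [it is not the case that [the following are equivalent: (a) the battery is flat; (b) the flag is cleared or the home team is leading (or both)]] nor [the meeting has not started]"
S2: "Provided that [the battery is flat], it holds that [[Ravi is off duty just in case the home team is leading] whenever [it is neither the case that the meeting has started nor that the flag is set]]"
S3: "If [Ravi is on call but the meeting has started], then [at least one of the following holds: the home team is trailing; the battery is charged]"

3

S1: In symbols: ¬(¬P ↔ (¬V ∨ K)) ↓ ¬U

¬P = ¬F = T
¬V = ¬F = T
¬V ∨ K = T ∨ F = T
¬P ↔ (¬V ∨ K) = T ↔ T = T
¬(¬P ↔ (¬V ∨ K)) = ¬T = F
¬U = ¬T = F
¬(¬P ↔ (¬V ∨ K)) ↓ ¬U = F ↓ F = T
Thus S1 is true.

S2: Parsed as ¬P → ((U ↓ V) → (¬H ↔ K))

¬P = ¬F = T
U ↓ V = T ↓ F = F
¬H = ¬T = F
¬H ↔ K = F ↔ F = T
(U ↓ V) → (¬H ↔ K) = F → T = T
¬P → ((U ↓ V) → (¬H ↔ K)) = T → T = T
Hence S2 is true.

S3: This is (H ∧ U) → (¬K ∨ P).

H ∧ U = T ∧ T = T
¬K = ¬F = T
¬K ∨ P = T ∨ F = T
(H ∧ U) → (¬K ∨ P) = T → T = T
Thus S3 is true.

3 of the 3 statements are true.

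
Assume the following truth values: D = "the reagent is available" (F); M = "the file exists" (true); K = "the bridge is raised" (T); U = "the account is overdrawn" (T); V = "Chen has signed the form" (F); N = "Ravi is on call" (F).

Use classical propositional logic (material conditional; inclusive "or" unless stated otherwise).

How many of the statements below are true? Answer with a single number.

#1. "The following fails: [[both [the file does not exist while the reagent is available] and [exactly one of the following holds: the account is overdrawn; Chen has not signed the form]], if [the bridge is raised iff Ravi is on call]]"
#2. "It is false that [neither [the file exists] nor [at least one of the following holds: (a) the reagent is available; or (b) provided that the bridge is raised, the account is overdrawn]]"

1

#1: Formalization: ¬((K ↔ N) → ((¬M ∧ D) ∧ (U ⊕ ¬V)))

K ↔ N = T ↔ F = F
¬M = ¬T = F
¬M ∧ D = F ∧ F = F
¬V = ¬F = T
U ⊕ ¬V = T ⊕ T = F
(¬M ∧ D) ∧ (U ⊕ ¬V) = F ∧ F = F
(K ↔ N) → ((¬M ∧ D) ∧ (U ⊕ ¬V)) = F → F = T
¬((K ↔ N) → ((¬M ∧ D) ∧ (U ⊕ ¬V))) = ¬T = F
Thus #1 is false.

#2: This is ¬(M ↓ (D ∨ (K → U))).

K → U = T → T = T
D ∨ (K → U) = F ∨ T = T
M ↓ (D ∨ (K → U)) = T ↓ T = F
¬(M ↓ (D ∨ (K → U))) = ¬F = T
Hence #2 is true.

1 of the 2 statements is true (#2).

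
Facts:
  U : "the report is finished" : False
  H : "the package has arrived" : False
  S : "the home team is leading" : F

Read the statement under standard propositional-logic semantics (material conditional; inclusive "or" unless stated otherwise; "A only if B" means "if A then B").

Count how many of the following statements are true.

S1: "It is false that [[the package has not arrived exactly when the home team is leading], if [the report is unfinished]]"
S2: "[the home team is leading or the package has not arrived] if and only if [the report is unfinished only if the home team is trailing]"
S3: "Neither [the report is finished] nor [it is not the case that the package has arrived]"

2

S1: Parsed as ¬(¬U → (¬H ↔ S))

¬U = ¬F = T
¬H = ¬F = T
¬H ↔ S = T ↔ F = F
¬U → (¬H ↔ S) = T → F = F
¬(¬U → (¬H ↔ S)) = ¬F = T
Hence S1 is true.

S2: Formalization: (S ∨ ¬H) ↔ (¬U → ¬S)

¬H = ¬F = T
S ∨ ¬H = F ∨ T = T
¬U = ¬F = T
¬S = ¬F = T
¬U → ¬S = T → T = T
(S ∨ ¬H) ↔ (¬U → ¬S) = T ↔ T = T
Thus S2 is true.

S3: In symbols: U ↓ ¬H

¬H = ¬F = T
U ↓ ¬H = F ↓ T = F
Hence S3 is false.

Count: 2.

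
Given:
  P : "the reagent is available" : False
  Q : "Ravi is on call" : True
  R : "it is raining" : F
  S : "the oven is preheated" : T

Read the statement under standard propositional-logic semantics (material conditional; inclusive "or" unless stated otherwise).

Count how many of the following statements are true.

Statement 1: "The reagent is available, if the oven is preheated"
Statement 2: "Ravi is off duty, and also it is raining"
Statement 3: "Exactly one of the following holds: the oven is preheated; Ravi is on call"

0

Statement 1: Formalization: S -> P

S -> P = True -> False = False
Hence Statement 1 is false.

Statement 2: In symbols: not Q and R

not Q = not True = False
not Q and R = False and False = False
Thus Statement 2 is false.

Statement 3: Formalization: S xor Q

S xor Q = True xor True = False
So Statement 3 is false.

Count: 0.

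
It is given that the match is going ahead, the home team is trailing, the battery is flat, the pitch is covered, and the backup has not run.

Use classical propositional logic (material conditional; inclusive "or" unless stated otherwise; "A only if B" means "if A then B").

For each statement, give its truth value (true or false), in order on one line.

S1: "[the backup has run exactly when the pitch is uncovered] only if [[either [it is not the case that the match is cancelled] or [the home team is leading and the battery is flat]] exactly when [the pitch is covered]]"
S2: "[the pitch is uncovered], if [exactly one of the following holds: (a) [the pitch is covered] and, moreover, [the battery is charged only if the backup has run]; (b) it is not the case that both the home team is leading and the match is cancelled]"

S1 True; S2 True

Let G = "the backup has run" (False), N = "the pitch is covered" (True), P = "the match is cancelled" (False), U = "the home team is leading" (False), R = "the battery is charged" (False).

S1: In symbols: (G iff not N) -> ((not P or (U and not R)) iff N)

not N = not True = False
G iff not N = False iff False = True
not P = not False = True
not R = not False = True
U and not R = False and True = False
not P or (U and not R) = True or False = True
(not P or (U and not R)) iff N = True iff True = True
(G iff not N) -> ((not P or (U and not R)) iff N) = True -> True = True
Thus S1 is true.

S2: This is ((N and (R -> G)) xor (U nand P)) -> not N.

R -> G = False -> False = True
N and (R -> G) = True and True = True
U nand P = False nand False = True
(N and (R -> G)) xor (U nand P) = True xor True = False
not N = not True = False
((N and (R -> G)) xor (U nand P)) -> not N = False -> False = True
Thus S2 is true.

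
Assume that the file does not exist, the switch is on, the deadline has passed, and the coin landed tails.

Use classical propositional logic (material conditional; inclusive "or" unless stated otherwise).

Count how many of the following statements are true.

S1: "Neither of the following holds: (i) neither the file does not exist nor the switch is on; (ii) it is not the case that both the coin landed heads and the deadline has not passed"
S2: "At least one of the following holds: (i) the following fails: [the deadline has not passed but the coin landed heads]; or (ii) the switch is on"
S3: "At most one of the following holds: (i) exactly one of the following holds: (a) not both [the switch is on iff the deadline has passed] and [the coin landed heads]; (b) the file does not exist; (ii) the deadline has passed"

2

Let P = "the file exists" (F), Q = "the switch is on" (T), S = "the coin landed heads" (F), R = "the deadline has passed" (T).

S1: Parsed as (~P nor Q) nor (S nand ~R)

~P = ~F = T
~P nor Q = T nor T = F
~R = ~T = F
S nand ~R = F nand F = T
(~P nor Q) nor (S nand ~R) = F nor T = F
So S1 is false.

S2: Parsed as ~(~R & S) | Q

~R = ~T = F
~R & S = F & F = F
~(~R & S) = ~F = T
~(~R & S) | Q = T | T = T
Hence S2 is true.

S3: Formalization: (((Q <-> R) nand S) xor ~P) nand R

Q <-> R = T <-> T = T
(Q <-> R) nand S = T nand F = T
~P = ~F = T
((Q <-> R) nand S) xor ~P = T xor T = F
(((Q <-> R) nand S) xor ~P) nand R = F nand T = T
So S3 is true.

Count: 2.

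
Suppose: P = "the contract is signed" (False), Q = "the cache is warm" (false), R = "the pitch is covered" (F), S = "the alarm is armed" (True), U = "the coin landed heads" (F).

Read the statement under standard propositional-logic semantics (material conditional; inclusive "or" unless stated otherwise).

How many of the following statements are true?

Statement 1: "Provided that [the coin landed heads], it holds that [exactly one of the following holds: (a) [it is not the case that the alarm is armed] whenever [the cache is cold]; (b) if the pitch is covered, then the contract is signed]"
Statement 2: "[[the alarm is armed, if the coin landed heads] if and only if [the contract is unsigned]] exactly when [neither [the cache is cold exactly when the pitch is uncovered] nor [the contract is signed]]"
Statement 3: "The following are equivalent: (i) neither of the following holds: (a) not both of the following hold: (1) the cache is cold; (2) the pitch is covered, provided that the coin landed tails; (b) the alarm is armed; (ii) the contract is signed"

2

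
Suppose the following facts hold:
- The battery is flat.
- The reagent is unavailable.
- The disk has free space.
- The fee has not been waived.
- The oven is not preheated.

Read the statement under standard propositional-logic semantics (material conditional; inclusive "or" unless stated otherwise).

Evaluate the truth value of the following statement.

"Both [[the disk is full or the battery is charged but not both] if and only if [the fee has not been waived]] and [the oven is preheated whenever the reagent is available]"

Let K = "the disk is full" (False), V = "the battery is charged" (False), G = "the fee has been waived" (False), R = "the reagent is available" (False), M = "the oven is preheated" (False).
This is ((K xor V) iff not G) and (R -> M).

K xor V = False xor False = False
not G = not False = True
(K xor V) iff not G = False iff True = False
R -> M = False -> False = True
((K xor V) iff not G) and (R -> M) = False and True = False

The statement is false.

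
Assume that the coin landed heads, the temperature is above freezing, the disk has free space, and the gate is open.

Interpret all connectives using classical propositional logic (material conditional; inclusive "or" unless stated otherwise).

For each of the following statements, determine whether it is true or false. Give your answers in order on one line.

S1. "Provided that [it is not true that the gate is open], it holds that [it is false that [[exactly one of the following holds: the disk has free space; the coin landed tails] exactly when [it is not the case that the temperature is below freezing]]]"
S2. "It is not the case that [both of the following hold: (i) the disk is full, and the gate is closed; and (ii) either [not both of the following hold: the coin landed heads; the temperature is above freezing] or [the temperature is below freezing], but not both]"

Let P = "the gate is open" (T), U = "the disk is full" (F), V = "the coin landed heads" (T), R = "the temperature is below freezing" (F).

S1: In symbols: ¬P → ¬((¬U ⊕ ¬V) ↔ ¬R)

¬P = ¬T = F
¬U = ¬F = T
¬V = ¬T = F
¬U ⊕ ¬V = T ⊕ F = T
¬R = ¬F = T
(¬U ⊕ ¬V) ↔ ¬R = T ↔ T = T
¬((¬U ⊕ ¬V) ↔ ¬R) = ¬T = F
¬P → ¬((¬U ⊕ ¬V) ↔ ¬R) = F → F = T
Hence S1 is true.

S2: This is ¬((U ∧ ¬P) ∧ ((V ↑ ¬R) ⊕ R)).

¬P = ¬T = F
U ∧ ¬P = F ∧ F = F
¬R = ¬F = T
V ↑ ¬R = T ↑ T = F
(V ↑ ¬R) ⊕ R = F ⊕ F = F
(U ∧ ¬P) ∧ ((V ↑ ¬R) ⊕ R) = F ∧ F = F
¬((U ∧ ¬P) ∧ ((V ↑ ¬R) ⊕ R)) = ¬F = T
So S2 is true.

S1 T / S2 T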